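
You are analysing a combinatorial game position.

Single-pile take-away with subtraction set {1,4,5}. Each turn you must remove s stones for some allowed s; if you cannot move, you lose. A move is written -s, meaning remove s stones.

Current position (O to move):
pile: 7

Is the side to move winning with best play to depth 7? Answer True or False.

[7] O move#1: -1:-1/6, -4:-1/3, -5:+1/2*
[2] X move#2: -1:-1/1*
[1] O move#3: -1:+1/0*
[0] end (terminal -1, X#4); searched 7 to 7

O winning at [7]: True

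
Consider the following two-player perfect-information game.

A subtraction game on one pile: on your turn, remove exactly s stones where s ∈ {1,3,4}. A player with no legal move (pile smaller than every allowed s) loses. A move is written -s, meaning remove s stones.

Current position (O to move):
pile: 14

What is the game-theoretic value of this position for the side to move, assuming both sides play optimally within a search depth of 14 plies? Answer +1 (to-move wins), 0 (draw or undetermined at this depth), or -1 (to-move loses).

ply 1, O at 14 | -1=-1→13*; -3=-1→11; -4=-1→10
ply 2, X at 13 | -1=-1→12; -3=-1→10; -4=+1→9*
ply 3, O at 9 | -1=-1→8*; -3=-1→6; -4=-1→5
ply 4, X at 8 | -1=+1→7*; -3=-1→5; -4=-1→4
ply 5, O at 7 | -1=-1→6*; -3=-1→4; -4=-1→3
ply 6, X at 6 | -1=-1→5; -3=-1→3; -4=+1→2*
ply 7, O at 2 | -1=-1→1*
ply 8, X at 1 | -1=+1→0*
ply 9: 0 is terminal -1 (O); from 14 depth 14

value(14, O) = -1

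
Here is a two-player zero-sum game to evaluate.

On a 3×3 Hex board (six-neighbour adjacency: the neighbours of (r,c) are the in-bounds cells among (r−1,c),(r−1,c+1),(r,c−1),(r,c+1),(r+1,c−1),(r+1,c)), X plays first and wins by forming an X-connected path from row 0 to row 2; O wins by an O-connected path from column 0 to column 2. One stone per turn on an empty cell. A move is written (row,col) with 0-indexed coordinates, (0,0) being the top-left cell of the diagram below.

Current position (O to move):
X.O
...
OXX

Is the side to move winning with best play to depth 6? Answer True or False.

O winning at [X.O/.../OXX]: True

ply 1, O at X.O/.../OXX | (0,1)=+1→XOO/.../OXX*; (1,0)=+1→X.O/O../OXX; (1,1)=+1→X.O/.O./OXX; (1,2)=-1→X.O/..O/OXX
ply 2, X at XOO/.../OXX | (1,0)=-1→XOO/X../OXX*; (1,1)=-1→XOO/.X./OXX; (1,2)=-1→XOO/..X/OXX
ply 3, O at XOO/X../OXX | (1,1)=+1→XOO/XO./OXX*; (1,2)=-1→XOO/X.O/OXX
ply 4: XOO/XO./OXX is terminal -1 (X); from X.O/.../OXX depth 6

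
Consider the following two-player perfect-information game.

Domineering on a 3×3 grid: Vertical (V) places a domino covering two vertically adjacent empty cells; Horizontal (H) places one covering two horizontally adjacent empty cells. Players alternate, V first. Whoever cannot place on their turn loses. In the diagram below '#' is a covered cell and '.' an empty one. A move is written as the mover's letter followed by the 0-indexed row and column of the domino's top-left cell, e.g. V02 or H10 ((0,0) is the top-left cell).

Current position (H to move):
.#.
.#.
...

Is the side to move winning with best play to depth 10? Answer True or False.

H winning at [.#./.#./...]: False

p1 H@[.#./.#./...]: H20[.#./.#./##.]-1* H21[.#./.#./.##]-1
p2 V@[.#./.#./##.]: V00[##./##./##.]+1* V02[.##/.##/##.]+1 V12[.#./.##/###]+1
p3 H@[##./##./##.] terminal -1; root [.#./.#./...] d10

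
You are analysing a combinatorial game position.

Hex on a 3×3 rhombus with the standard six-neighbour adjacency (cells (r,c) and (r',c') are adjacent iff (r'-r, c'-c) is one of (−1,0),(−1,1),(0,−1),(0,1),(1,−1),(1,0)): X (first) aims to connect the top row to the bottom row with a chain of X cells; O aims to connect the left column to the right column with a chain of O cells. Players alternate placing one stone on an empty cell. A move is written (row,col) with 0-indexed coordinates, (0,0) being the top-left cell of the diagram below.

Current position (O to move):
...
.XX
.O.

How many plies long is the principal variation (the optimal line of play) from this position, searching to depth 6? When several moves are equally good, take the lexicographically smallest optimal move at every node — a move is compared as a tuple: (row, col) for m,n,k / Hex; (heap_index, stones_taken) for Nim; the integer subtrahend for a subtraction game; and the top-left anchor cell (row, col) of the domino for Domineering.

p1 O@[.../.XX/.O.]: (0,0)[O../.XX/.O.]-1* (0,1)[.O./.XX/.O.]-1 (0,2)[..O/.XX/.O.]-1 (1,0)[.../OXX/.O.]-1 (2,0)[.../.XX/OO.]-1 (2,2)[.../.XX/.OO]-1
p2 X@[O../.XX/.O.]: (0,1)[OX./.XX/.O.]+1* (0,2)[O.X/.XX/.O.]+1 (1,0)[O../XXX/.O.]+1 (2,0)[O../.XX/XO.]+1 (2,2)[O../.XX/.OX]+1
p3 O@[OX./.XX/.O.]: (0,2)[OXO/.XX/.O.]-1* (1,0)[OX./OXX/.O.]-1 (2,0)[OX./.XX/OO.]-1 (2,2)[OX./.XX/.OO]-1
p4 X@[OXO/.XX/.O.]: (1,0)[OXO/XXX/.O.]+1* (2,0)[OXO/.XX/XO.]+1 (2,2)[OXO/.XX/.OX]+1
p5 O@[OXO/XXX/.O.]: (2,0)[OXO/XXX/OO.]-1* (2,2)[OXO/XXX/.OO]-1
p6 X@[OXO/XXX/OO.]: (2,2)[OXO/XXX/OOX]+1*
p7 O@[OXO/XXX/OOX] terminal -1; root [.../.XX/.O.] d6

PV length from [.../.XX/.O.]: 6 plies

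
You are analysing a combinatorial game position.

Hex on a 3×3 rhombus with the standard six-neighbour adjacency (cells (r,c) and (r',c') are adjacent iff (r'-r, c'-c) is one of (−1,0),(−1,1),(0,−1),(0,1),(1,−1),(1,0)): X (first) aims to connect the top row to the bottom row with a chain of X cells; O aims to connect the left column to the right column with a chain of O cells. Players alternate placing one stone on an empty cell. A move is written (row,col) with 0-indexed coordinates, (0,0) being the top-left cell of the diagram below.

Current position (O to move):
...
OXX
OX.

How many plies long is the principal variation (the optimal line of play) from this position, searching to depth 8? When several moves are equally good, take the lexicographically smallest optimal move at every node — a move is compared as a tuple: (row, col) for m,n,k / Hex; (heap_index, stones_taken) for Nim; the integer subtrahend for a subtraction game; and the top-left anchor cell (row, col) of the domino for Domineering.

[.../OXX/OX.] O move#1: (0,0):-1/O../OXX/OX.*, (0,1):-1/.O./OXX/OX., (0,2):-1/..O/OXX/OX., (2,2):-1/.../OXX/OXO
[O../OXX/OX.] X move#2: (0,1):+1/OX./OXX/OX.*, (0,2):+1/O.X/OXX/OX., (2,2):+1/O../OXX/OXX
[OX./OXX/OX.] end (terminal -1, O#3); searched .../OXX/OX. to 8

PV length from [.../OXX/OX.]: 2 plies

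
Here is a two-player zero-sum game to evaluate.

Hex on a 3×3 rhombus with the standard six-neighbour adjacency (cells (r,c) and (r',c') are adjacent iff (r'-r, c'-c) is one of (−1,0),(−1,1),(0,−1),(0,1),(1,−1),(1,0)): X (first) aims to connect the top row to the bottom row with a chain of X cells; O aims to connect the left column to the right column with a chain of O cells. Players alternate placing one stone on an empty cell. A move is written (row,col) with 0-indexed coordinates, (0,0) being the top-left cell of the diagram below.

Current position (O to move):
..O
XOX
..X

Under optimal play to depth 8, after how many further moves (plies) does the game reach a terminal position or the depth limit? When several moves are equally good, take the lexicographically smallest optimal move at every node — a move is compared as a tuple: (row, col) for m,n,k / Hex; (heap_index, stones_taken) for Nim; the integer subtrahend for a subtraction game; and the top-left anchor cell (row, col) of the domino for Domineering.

p1 O@[..O/XOX/..X]: (0,0)[O.O/XOX/..X]+1* (0,1)[.OO/XOX/..X]+1 (2,0)[..O/XOX/O.X]+1 (2,1)[..O/XOX/.OX]-1
p2 X@[O.O/XOX/..X]: (0,1)[OXO/XOX/..X]-1* (2,0)[O.O/XOX/X.X]-1 (2,1)[O.O/XOX/.XX]-1
p3 O@[OXO/XOX/..X]: (2,0)[OXO/XOX/O.X]+1* (2,1)[OXO/XOX/.OX]-1
p4 X@[OXO/XOX/O.X] terminal -1; root [..O/XOX/..X] d8

PV length from [..O/XOX/..X]: 3 plies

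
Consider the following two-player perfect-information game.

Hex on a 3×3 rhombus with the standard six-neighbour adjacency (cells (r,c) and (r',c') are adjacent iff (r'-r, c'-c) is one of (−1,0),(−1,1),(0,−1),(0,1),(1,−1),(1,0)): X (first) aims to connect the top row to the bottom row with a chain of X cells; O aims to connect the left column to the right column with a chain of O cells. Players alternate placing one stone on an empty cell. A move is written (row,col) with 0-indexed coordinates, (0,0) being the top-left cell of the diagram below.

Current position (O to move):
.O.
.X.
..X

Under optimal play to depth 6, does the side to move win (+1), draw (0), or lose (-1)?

value(.O./.X./..X, O) = +1

ply 1, O at .O./.X./..X | (0,0)=-1→OO./.X./..X; (0,2)=+1→.OO/.X./..X*; (1,0)=-1→.O./OX./..X; (1,2)=-1→.O./.XO/..X; (2,0)=-1→.O./.X./O.X; (2,1)=-1→.O./.X./.OX
ply 2, X at .OO/.X./..X | (0,0)=-1→XOO/.X./..X*; (1,0)=-1→.OO/XX./..X; (1,2)=-1→.OO/.XX/..X; (2,0)=-1→.OO/.X./X.X; (2,1)=-1→.OO/.X./.XX
ply 3, O at XOO/.X./..X | (1,0)=+1→XOO/OX./..X*; (1,2)=-1→XOO/.XO/..X; (2,0)=-1→XOO/.X./O.X; (2,1)=-1→XOO/.X./.OX
ply 4: XOO/OX./..X is terminal -1 (X); from .O./.X./..X depth 6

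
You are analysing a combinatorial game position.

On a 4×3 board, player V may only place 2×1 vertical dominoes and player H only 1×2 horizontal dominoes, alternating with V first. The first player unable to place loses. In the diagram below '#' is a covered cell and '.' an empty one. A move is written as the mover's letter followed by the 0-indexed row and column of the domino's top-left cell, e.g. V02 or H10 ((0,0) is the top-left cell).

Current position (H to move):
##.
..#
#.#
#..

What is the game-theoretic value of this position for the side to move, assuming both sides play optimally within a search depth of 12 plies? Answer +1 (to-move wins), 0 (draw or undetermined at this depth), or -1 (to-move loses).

[##./..#/#.#/#..] H move#1: H10:-1/##./###/#.#/#..*, H31:-1/##./..#/#.#/###
[##./###/#.#/#..] V move#2: V21:+1/##./###/###/##.*
[##./###/###/##.] end (terminal -1, H#3); searched ##./..#/#.#/#.. to 12

value(##./..#/#.#/#.., H) = -1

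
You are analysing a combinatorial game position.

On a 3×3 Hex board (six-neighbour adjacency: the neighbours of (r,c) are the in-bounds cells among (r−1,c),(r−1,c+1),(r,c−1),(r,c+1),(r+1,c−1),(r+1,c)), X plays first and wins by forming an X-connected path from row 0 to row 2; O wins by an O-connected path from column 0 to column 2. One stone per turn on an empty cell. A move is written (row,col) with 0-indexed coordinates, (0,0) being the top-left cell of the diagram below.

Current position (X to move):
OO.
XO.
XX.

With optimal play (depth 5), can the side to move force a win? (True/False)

[OO./XO./XX.] X move#1: (0,2):-1/OOX/XO./XX.*, (1,2):-1/OO./XOX/XX., (2,2):-1/OO./XO./XXX
[OOX/XO./XX.] O move#2: (1,2):+1/OOX/XOO/XX.*, (2,2):-1/OOX/XO./XXO
[OOX/XOO/XX.] end (terminal -1, X#3); searched OO./XO./XX. to 5

X winning at [OO./XO./XX.]: False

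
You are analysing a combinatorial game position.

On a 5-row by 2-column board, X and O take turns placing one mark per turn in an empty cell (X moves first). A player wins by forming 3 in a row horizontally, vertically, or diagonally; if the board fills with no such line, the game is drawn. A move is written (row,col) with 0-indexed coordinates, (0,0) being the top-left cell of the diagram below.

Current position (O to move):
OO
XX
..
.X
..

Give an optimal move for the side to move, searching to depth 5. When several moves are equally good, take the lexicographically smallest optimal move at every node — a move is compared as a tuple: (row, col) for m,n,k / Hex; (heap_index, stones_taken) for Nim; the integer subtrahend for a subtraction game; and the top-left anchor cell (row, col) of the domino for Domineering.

ply 1, O at OO/XX/../.X/.. | (2,0)=-1→OO/XX/O./.X/..; (2,1)=+0→OO/XX/.O/.X/..*; (3,0)=-1→OO/XX/../OX/..; (4,0)=-1→OO/XX/../.X/O.; (4,1)=-1→OO/XX/../.X/.O
ply 2, X at OO/XX/.O/.X/.. | (2,0)=+0→OO/XX/XO/.X/..*; (3,0)=+0→OO/XX/.O/XX/..; (4,0)=+0→OO/XX/.O/.X/X.; (4,1)=+0→OO/XX/.O/.X/.X
ply 3, O at OO/XX/XO/.X/.. | (3,0)=+0→OO/XX/XO/OX/..*; (4,0)=-1→OO/XX/XO/.X/O.; (4,1)=-1→OO/XX/XO/.X/.O
ply 4, X at OO/XX/XO/OX/.. | (4,0)=+0→OO/XX/XO/OX/X.*; (4,1)=+0→OO/XX/XO/OX/.X
ply 5, O at OO/XX/XO/OX/X. | (4,1)=+0→OO/XX/XO/OX/XO*
ply 6: OO/XX/XO/OX/XO is terminal +0 (X); from OO/XX/../.X/.. depth 5

O's best at [OO/XX/../.X/..]: (2,1)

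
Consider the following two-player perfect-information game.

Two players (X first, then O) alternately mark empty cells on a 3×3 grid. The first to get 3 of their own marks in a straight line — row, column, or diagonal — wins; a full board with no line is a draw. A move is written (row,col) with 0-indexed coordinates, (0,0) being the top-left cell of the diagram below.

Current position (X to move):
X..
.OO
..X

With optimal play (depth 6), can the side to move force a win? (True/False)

X winning at [X../.OO/..X]: False

[X../.OO/..X] X move#1: (0,1):-1/XX./.OO/..X, (0,2):-1/X.X/.OO/..X, (1,0):+0/X../XOO/..X*, (2,0):-1/X../.OO/X.X, (2,1):-1/X../.OO/.XX
[X../XOO/..X] O move#2: (0,1):-1/XO./XOO/..X, (0,2):-1/X.O/XOO/..X, (2,0):+0/X../XOO/O.X*, (2,1):-1/X../XOO/.OX
[X../XOO/O.X] X move#3: (0,1):-1/XX./XOO/O.X, (0,2):+0/X.X/XOO/O.X*, (2,1):-1/X../XOO/OXX
[X.X/XOO/O.X] O move#4: (0,1):+0/XOX/XOO/O.X*, (2,1):-1/X.X/XOO/OOX
[XOX/XOO/O.X] X move#5: (2,1):+0/XOX/XOO/OXX*
[XOX/XOO/OXX] end (terminal +0, O#6); searched X../.OO/..X to 6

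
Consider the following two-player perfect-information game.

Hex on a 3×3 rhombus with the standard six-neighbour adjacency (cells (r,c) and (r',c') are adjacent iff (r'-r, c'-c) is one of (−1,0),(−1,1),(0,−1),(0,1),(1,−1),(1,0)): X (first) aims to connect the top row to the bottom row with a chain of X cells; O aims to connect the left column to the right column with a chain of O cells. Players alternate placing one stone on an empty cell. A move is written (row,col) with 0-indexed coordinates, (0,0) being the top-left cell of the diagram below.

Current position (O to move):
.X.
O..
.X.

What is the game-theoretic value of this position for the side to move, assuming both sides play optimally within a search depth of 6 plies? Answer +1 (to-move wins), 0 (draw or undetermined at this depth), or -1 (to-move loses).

value(.X./O../.X., O) = +1

[.X./O../.X.] O move#1: (0,0):-1/OX./O../.X., (0,2):-1/.XO/O../.X., (1,1):+1/.X./OO./.X.*, (1,2):-1/.X./O.O/.X., (2,0):-1/.X./O../OX., (2,2):-1/.X./O../.XO
[.X./OO./.X.] X move#2: (0,0):-1/XX./OO./.X.*, (0,2):-1/.XX/OO./.X., (1,2):-1/.X./OOX/.X., (2,0):-1/.X./OO./XX., (2,2):-1/.X./OO./.XX
[XX./OO./.X.] O move#3: (0,2):+1/XXO/OO./.X.*, (1,2):+1/XX./OOO/.X., (2,0):+1/XX./OO./OX., (2,2):+1/XX./OO./.XO
[XXO/OO./.X.] end (terminal -1, X#4); searched .X./O../.X. to 6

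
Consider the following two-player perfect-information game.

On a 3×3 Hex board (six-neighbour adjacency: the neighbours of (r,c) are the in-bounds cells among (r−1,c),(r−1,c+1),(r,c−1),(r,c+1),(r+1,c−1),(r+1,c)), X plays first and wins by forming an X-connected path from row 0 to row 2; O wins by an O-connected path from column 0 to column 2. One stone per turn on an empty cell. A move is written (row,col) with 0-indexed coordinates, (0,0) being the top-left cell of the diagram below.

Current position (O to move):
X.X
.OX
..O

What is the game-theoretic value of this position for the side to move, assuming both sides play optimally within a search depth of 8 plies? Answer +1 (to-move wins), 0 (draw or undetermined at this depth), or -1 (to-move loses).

[X.X/.OX/..O] O move#1: (0,1):-1/XOX/.OX/..O, (1,0):-1/X.X/OOX/..O, (2,0):-1/X.X/.OX/O.O, (2,1):+1/X.X/.OX/.OO*
[X.X/.OX/.OO] X move#2: (0,1):-1/XXX/.OX/.OO*, (1,0):-1/X.X/XOX/.OO, (2,0):-1/X.X/.OX/XOO
[XXX/.OX/.OO] O move#3: (1,0):+1/XXX/OOX/.OO*, (2,0):+1/XXX/.OX/OOO
[XXX/OOX/.OO] end (terminal -1, X#4); searched X.X/.OX/..O to 8

value(X.X/.OX/..O, O) = +1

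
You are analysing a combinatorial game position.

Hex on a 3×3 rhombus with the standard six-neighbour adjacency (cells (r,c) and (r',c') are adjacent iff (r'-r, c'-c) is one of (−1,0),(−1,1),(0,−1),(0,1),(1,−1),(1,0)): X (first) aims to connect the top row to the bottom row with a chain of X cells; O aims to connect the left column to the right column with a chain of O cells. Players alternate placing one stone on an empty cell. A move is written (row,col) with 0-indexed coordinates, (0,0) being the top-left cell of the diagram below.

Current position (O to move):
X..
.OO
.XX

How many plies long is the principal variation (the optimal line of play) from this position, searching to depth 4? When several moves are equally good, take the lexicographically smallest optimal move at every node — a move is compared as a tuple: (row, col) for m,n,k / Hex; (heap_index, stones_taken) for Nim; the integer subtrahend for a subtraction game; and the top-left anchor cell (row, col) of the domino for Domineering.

p1 O@[X../.OO/.XX]: (0,1)[XO./.OO/.XX]+1* (0,2)[X.O/.OO/.XX]+1 (1,0)[X../OOO/.XX]+1 (2,0)[X../.OO/OXX]+1
p2 X@[XO./.OO/.XX]: (0,2)[XOX/.OO/.XX]-1* (1,0)[XO./XOO/.XX]-1 (2,0)[XO./.OO/XXX]-1
p3 O@[XOX/.OO/.XX]: (1,0)[XOX/OOO/.XX]+1* (2,0)[XOX/.OO/OXX]+1
p4 X@[XOX/OOO/.XX] terminal -1; root [X../.OO/.XX] d4

PV length from [X../.OO/.XX]: 3 plies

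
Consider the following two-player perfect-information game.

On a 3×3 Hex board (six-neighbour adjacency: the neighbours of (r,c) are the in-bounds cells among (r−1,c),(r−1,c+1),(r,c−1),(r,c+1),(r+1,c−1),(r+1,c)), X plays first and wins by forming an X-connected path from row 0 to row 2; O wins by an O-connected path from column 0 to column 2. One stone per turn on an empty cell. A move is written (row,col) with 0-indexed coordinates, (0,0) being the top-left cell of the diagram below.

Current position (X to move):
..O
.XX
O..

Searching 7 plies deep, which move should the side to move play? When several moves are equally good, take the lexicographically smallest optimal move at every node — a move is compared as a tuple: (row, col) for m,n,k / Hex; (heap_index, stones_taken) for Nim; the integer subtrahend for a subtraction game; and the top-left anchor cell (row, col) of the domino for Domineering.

X's best at [..O/.XX/O..]: (0,0)

p1 X@[..O/.XX/O..]: (0,0)[X.O/.XX/O..]+1* (0,1)[.XO/.XX/O..]+1 (1,0)[..O/XXX/O..]+1 (2,1)[..O/.XX/OX.]-1 (2,2)[..O/.XX/O.X]-1
p2 O@[X.O/.XX/O..]: (0,1)[XOO/.XX/O..]-1* (1,0)[X.O/OXX/O..]-1 (2,1)[X.O/.XX/OO.]-1 (2,2)[X.O/.XX/O.O]-1
p3 X@[XOO/.XX/O..]: (1,0)[XOO/XXX/O..]+1* (2,1)[XOO/.XX/OX.]-1 (2,2)[XOO/.XX/O.X]-1
p4 O@[XOO/XXX/O..]: (2,1)[XOO/XXX/OO.]-1* (2,2)[XOO/XXX/O.O]-1
p5 X@[XOO/XXX/OO.]: (2,2)[XOO/XXX/OOX]+1*
p6 O@[XOO/XXX/OOX] terminal -1; root [..O/.XX/O..] d7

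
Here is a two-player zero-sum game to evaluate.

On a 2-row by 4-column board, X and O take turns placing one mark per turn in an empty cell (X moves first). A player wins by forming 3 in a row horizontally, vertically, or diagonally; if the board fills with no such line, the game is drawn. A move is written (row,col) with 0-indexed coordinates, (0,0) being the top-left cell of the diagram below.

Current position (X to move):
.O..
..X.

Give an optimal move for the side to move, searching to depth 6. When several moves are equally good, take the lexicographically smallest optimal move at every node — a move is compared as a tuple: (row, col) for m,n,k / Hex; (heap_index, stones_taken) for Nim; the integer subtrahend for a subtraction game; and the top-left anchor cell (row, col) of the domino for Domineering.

X's best at [.O../..X.]: (1,1)

[.O../..X.] X move#1: (0,0):+0/XO../..X., (0,2):+0/.OX./..X., (0,3):+0/.O.X/..X., (1,0):+0/.O../X.X., (1,1):+1/.O../.XX.*, (1,3):+0/.O../..XX
[.O../.XX.] O move#2: (0,0):-1/OO../.XX.*, (0,2):-1/.OO./.XX., (0,3):-1/.O.O/.XX., (1,0):-1/.O../OXX., (1,3):-1/.O../.XXO
[OO../.XX.] X move#3: (0,2):+1/OOX./.XX.*, (0,3):-1/OO.X/.XX., (1,0):+1/OO../XXX., (1,3):+1/OO../.XXX
[OOX./.XX.] O move#4: (0,3):-1/OOXO/.XX.*, (1,0):-1/OOX./OXX., (1,3):-1/OOX./.XXO
[OOXO/.XX.] X move#5: (1,0):+1/OOXO/XXX.*, (1,3):+1/OOXO/.XXX
[OOXO/XXX.] end (terminal -1, O#6); searched .O../..X. to 6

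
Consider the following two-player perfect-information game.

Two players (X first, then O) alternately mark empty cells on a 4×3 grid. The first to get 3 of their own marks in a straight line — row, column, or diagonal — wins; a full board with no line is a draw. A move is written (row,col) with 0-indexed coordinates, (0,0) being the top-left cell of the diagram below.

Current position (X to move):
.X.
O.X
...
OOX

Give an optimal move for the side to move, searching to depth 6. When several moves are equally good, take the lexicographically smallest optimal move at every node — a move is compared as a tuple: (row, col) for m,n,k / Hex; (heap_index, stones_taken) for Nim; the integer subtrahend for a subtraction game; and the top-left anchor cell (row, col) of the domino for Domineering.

ply 1, X at .X./O.X/.../OOX | (0,0)=-1→XX./O.X/.../OOX; (0,2)=-1→.XX/O.X/.../OOX; (1,1)=-1→.X./OXX/.../OOX; (2,0)=+1→.X./O.X/X../OOX*; (2,1)=-1→.X./O.X/.X./OOX; (2,2)=+1→.X./O.X/..X/OOX
ply 2, O at .X./O.X/X../OOX | (0,0)=-1→OX./O.X/X../OOX*; (0,2)=-1→.XO/O.X/X../OOX; (1,1)=-1→.X./OOX/X../OOX; (2,1)=-1→.X./O.X/XO./OOX; (2,2)=-1→.X./O.X/X.O/OOX
ply 3, X at OX./O.X/X../OOX | (0,2)=+1→OXX/O.X/X../OOX*; (1,1)=+1→OX./OXX/X../OOX; (2,1)=+1→OX./O.X/XX./OOX; (2,2)=+1→OX./O.X/X.X/OOX
ply 4, O at OXX/O.X/X../OOX | (1,1)=-1→OXX/OOX/X../OOX*; (2,1)=-1→OXX/O.X/XO./OOX; (2,2)=-1→OXX/O.X/X.O/OOX
ply 5, X at OXX/OOX/X../OOX | (2,1)=-1→OXX/OOX/XX./OOX; (2,2)=+1→OXX/OOX/X.X/OOX*
ply 6: OXX/OOX/X.X/OOX is terminal -1 (O); from .X./O.X/.../OOX depth 6

X's best at [.X./O.X/.../OOX]: (2,0)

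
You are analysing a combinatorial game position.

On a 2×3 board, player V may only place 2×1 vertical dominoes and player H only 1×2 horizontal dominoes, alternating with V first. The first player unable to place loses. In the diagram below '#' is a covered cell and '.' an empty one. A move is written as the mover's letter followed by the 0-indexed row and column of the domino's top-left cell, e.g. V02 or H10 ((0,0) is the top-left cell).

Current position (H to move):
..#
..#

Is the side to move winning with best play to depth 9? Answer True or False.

[..#/..#] H move#1: H00:+1/###/..#*, H10:+1/..#/###
[###/..#] end (terminal -1, V#2); searched ..#/..# to 9

H winning at [..#/..#]: True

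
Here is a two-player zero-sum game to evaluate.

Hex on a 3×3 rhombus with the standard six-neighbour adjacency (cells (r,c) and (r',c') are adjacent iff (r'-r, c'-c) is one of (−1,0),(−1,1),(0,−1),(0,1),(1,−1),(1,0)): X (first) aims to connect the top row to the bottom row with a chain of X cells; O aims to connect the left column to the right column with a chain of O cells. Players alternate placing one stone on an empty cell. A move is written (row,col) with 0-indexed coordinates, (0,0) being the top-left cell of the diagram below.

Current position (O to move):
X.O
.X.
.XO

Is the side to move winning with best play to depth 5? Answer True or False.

ply 1, O at X.O/.X./.XO | (0,1)=-1→XOO/.X./.XO*; (1,0)=-1→X.O/OX./.XO; (1,2)=-1→X.O/.XO/.XO; (2,0)=-1→X.O/.X./OXO
ply 2, X at XOO/.X./.XO | (1,0)=+1→XOO/XX./.XO*; (1,2)=-1→XOO/.XX/.XO; (2,0)=-1→XOO/.X./XXO
ply 3: XOO/XX./.XO is terminal -1 (O); from X.O/.X./.XO depth 5

O winning at [X.O/.X./.XO]: False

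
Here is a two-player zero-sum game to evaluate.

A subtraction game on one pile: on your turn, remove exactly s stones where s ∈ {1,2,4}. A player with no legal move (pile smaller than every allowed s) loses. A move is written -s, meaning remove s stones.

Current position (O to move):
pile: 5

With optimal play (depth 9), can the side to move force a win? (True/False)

p1 O@[5]: -1[4]-1 -2[3]+1* -4[1]-1
p2 X@[3]: -1[2]-1* -2[1]-1
p3 O@[2]: -1[1]-1 -2[0]+1*
p4 X@[0] terminal -1; root [5] d9

O winning at [5]: True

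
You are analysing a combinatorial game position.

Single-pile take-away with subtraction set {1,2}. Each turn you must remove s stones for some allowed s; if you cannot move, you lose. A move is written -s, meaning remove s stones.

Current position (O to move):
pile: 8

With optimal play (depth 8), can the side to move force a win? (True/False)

O winning at [8]: True

[8] O move#1: -1:-1/7, -2:+1/6*
[6] X move#2: -1:-1/5*, -2:-1/4
[5] O move#3: -1:-1/4, -2:+1/3*
[3] X move#4: -1:-1/2*, -2:-1/1
[2] O move#5: -1:-1/1, -2:+1/0*
[0] end (terminal -1, X#6); searched 8 to 8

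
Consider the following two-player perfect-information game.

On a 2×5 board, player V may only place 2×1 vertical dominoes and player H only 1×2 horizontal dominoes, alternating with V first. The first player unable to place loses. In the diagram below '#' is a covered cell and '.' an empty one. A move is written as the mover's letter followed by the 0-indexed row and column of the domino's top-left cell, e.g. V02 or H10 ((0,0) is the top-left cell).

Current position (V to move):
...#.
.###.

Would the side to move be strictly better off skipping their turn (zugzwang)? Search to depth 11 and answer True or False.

zugzwang(...#./.###., V) = False

p1 V@[...#./.###.]: V00[#..#./####.]+1* V04[...##/.####]-1
p2 H@[#..#./####.]: H01[####./####.]-1*
p3 V@[####./####.]: V04[#####/#####]+1*
p4 H@[#####/#####] terminal -1; root [...#./.###.] d11
if V skipped the turn, H would face:
~ p1 H@[...#./.###.]: H00[##.#./.###.]-1* H01[.###./.###.]-1
~ p2 V@[##.#./.###.]: V04[##.##/.####]+1*
~ p3 H@[##.##/.####] terminal -1; root [...#./.###.] d11
compare (V): move=+1 vs pass=+1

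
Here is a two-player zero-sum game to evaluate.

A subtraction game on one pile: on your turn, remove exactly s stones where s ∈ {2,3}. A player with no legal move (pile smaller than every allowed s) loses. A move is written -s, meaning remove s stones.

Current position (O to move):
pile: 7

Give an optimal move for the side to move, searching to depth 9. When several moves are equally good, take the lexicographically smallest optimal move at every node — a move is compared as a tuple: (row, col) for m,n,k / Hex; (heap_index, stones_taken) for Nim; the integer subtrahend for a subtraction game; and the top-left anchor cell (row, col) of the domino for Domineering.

O's best at [7]: -2

[7] O move#1: -2:+1/5*, -3:-1/4
[5] X move#2: -2:-1/3*, -3:-1/2
[3] O move#3: -2:+1/1*, -3:+1/0
[1] end (terminal -1, X#4); searched 7 to 9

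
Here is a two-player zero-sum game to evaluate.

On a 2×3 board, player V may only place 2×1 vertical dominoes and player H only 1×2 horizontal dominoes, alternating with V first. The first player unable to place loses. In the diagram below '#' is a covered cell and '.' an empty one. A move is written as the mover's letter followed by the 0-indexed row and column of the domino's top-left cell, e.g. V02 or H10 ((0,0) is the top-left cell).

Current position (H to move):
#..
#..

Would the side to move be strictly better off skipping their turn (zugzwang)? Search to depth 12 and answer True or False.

zugzwang(#../#.., H) = False

ply 1, H at #../#.. | H01=+1→###/#..*; H11=+1→#../###
ply 2: ###/#.. is terminal -1 (V); from #../#.. depth 12
if H skipped the turn, V would face:
~ ply 1, V at #../#.. | V01=+1→##./##.*; V02=+1→#.#/#.#
~ ply 2: ##./##. is terminal -1 (H); from #../#.. depth 12
compare (H): move=+1 vs pass=-1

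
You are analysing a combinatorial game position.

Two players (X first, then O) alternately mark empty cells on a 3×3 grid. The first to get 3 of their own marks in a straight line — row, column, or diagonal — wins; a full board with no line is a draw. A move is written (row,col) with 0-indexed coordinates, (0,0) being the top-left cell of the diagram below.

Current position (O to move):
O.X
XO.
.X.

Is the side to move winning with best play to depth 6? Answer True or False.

ply 1, O at O.X/XO./.X. | (0,1)=-1→OOX/XO./.X.; (1,2)=+0→O.X/XOO/.X.; (2,0)=+0→O.X/XO./OX.; (2,2)=+1→O.X/XO./.XO*
ply 2: O.X/XO./.XO is terminal -1 (X); from O.X/XO./.X. depth 6

O winning at [O.X/XO./.X.]: True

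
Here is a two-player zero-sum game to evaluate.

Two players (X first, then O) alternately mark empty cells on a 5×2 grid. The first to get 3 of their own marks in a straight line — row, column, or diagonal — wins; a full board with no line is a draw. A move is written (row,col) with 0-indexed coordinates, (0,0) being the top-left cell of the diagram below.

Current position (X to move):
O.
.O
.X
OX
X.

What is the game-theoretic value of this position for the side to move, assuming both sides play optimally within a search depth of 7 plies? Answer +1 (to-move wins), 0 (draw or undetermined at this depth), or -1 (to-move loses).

value(O./.O/.X/OX/X., X) = +1

p1 X@[O./.O/.X/OX/X.]: (0,1)[OX/.O/.X/OX/X.]+0 (1,0)[O./XO/.X/OX/X.]+0 (2,0)[O./.O/XX/OX/X.]+0 (4,1)[O./.O/.X/OX/XX]+1*
p2 O@[O./.O/.X/OX/XX] terminal -1; root [O./.O/.X/OX/X.] d7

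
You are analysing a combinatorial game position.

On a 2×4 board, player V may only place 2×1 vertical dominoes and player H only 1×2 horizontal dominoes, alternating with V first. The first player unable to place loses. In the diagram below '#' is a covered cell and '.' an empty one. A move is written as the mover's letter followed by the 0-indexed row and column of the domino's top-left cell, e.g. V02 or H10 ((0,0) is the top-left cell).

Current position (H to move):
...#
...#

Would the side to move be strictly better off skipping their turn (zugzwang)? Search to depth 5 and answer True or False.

zugzwang(...#/...#, H) = False

p1 H@[...#/...#]: H00[##.#/...#]+1* H01[.###/...#]+1 H10[...#/##.#]+1 H11[...#/.###]+1
p2 V@[##.#/...#]: V02[####/..##]-1*
p3 H@[####/..##]: H10[####/####]+1*
p4 V@[####/####] terminal -1; root [...#/...#] d5
pass branch (V moves first from the same position):
  | p1 V@[...#/...#]: V00[#..#/#..#]-1 V01[.#.#/.#.#]+1* V02[..##/..##]-1
  | p2 H@[.#.#/.#.#] terminal -1; root [...#/...#] d5
H moving scores +1; H passing scores -1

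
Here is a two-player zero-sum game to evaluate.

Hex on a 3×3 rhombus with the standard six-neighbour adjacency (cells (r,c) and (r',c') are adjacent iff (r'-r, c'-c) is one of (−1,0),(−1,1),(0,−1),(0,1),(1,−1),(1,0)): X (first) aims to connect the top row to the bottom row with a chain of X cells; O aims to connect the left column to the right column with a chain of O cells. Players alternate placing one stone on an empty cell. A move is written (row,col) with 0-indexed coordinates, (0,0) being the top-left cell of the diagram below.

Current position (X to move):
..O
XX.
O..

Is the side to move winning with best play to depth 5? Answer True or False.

p1 X@[..O/XX./O..]: (0,0)[X.O/XX./O..]-1 (0,1)[.XO/XX./O..]-1 (1,2)[..O/XXX/O..]+1* (2,1)[..O/XX./OX.]+1 (2,2)[..O/XX./O.X]+1
p2 O@[..O/XXX/O..]: (0,0)[O.O/XXX/O..]-1* (0,1)[.OO/XXX/O..]-1 (2,1)[..O/XXX/OO.]-1 (2,2)[..O/XXX/O.O]-1
p3 X@[O.O/XXX/O..]: (0,1)[OXO/XXX/O..]+1* (2,1)[O.O/XXX/OX.]-1 (2,2)[O.O/XXX/O.X]-1
p4 O@[OXO/XXX/O..]: (2,1)[OXO/XXX/OO.]-1* (2,2)[OXO/XXX/O.O]-1
p5 X@[OXO/XXX/OO.]: (2,2)[OXO/XXX/OOX]+1*
p6 O@[OXO/XXX/OOX] terminal -1; root [..O/XX./O..] d5

X winning at [..O/XX./O..]: True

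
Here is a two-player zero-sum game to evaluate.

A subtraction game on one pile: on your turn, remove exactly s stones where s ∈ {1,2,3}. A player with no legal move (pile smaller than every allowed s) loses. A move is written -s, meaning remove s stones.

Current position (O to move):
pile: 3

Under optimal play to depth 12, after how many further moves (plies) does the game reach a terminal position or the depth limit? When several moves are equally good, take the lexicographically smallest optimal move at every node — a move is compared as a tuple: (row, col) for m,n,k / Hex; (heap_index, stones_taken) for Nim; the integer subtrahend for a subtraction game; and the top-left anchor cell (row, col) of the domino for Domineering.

PV length from [3]: 1 ply

[3] O move#1: -1:-1/2, -2:-1/1, -3:+1/0*
[0] end (terminal -1, X#2); searched 3 to 12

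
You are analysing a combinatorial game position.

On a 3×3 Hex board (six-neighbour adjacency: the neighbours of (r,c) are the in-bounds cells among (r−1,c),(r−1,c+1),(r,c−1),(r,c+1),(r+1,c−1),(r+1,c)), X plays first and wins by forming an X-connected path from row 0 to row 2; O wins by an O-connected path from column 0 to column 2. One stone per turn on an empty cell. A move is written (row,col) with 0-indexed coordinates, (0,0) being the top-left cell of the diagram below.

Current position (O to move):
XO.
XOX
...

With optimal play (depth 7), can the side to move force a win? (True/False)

O winning at [XO./XOX/...]: False

ply 1, O at XO./XOX/... | (0,2)=-1→XOO/XOX/...*; (2,0)=-1→XO./XOX/O..; (2,1)=-1→XO./XOX/.O.; (2,2)=-1→XO./XOX/..O
ply 2, X at XOO/XOX/... | (2,0)=+1→XOO/XOX/X..*; (2,1)=-1→XOO/XOX/.X.; (2,2)=-1→XOO/XOX/..X
ply 3: XOO/XOX/X.. is terminal -1 (O); from XO./XOX/... depth 7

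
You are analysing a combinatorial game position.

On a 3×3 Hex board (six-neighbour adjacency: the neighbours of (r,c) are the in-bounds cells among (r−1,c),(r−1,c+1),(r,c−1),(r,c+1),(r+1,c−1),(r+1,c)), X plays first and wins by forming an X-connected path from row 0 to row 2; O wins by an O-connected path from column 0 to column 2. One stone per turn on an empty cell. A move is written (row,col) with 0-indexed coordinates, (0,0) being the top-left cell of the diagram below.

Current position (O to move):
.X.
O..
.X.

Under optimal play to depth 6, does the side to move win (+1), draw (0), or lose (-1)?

p1 O@[.X./O../.X.]: (0,0)[OX./O../.X.]-1 (0,2)[.XO/O../.X.]-1 (1,1)[.X./OO./.X.]+1* (1,2)[.X./O.O/.X.]-1 (2,0)[.X./O../OX.]-1 (2,2)[.X./O../.XO]-1
p2 X@[.X./OO./.X.]: (0,0)[XX./OO./.X.]-1* (0,2)[.XX/OO./.X.]-1 (1,2)[.X./OOX/.X.]-1 (2,0)[.X./OO./XX.]-1 (2,2)[.X./OO./.XX]-1
p3 O@[XX./OO./.X.]: (0,2)[XXO/OO./.X.]+1* (1,2)[XX./OOO/.X.]+1 (2,0)[XX./OO./OX.]+1 (2,2)[XX./OO./.XO]+1
p4 X@[XXO/OO./.X.] terminal -1; root [.X./O../.X.] d6

value(.X./O../.X., O) = +1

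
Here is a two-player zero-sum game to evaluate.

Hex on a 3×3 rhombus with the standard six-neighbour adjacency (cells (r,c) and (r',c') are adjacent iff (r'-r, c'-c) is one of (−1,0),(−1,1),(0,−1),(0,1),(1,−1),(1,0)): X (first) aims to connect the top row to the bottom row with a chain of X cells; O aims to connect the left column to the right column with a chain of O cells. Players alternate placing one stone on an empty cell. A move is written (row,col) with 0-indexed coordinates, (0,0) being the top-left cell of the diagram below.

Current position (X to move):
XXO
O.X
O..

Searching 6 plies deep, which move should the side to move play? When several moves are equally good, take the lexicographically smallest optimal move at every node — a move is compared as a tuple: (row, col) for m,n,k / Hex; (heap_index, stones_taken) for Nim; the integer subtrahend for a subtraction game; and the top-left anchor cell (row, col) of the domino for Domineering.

X's best at [XXO/O.X/O..]: (1,1)

[XXO/O.X/O..] X move#1: (1,1):+1/XXO/OXX/O..*, (2,1):-1/XXO/O.X/OX., (2,2):-1/XXO/O.X/O.X
[XXO/OXX/O..] O move#2: (2,1):-1/XXO/OXX/OO.*, (2,2):-1/XXO/OXX/O.O
[XXO/OXX/OO.] X move#3: (2,2):+1/XXO/OXX/OOX*
[XXO/OXX/OOX] end (terminal -1, O#4); searched XXO/O.X/O.. to 6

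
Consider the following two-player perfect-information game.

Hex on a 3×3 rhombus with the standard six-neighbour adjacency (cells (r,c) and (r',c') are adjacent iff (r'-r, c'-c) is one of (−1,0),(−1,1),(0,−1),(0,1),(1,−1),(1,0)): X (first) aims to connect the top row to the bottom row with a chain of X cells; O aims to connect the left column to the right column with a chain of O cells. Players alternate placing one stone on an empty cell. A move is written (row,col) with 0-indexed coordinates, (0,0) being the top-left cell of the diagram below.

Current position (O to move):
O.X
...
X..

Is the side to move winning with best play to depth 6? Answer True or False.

O winning at [O.X/.../X..]: False

ply 1, O at O.X/.../X.. | (0,1)=-1→OOX/.../X..*; (1,0)=-1→O.X/O../X..; (1,1)=-1→O.X/.O./X..; (1,2)=-1→O.X/..O/X..; (2,1)=-1→O.X/.../XO.; (2,2)=-1→O.X/.../X.O
ply 2, X at OOX/.../X.. | (1,0)=+1→OOX/X../X..*; (1,1)=+1→OOX/.X./X..; (1,2)=+1→OOX/..X/X..; (2,1)=+1→OOX/.../XX.; (2,2)=+1→OOX/.../X.X
ply 3, O at OOX/X../X.. | (1,1)=-1→OOX/XO./X..*; (1,2)=-1→OOX/X.O/X..; (2,1)=-1→OOX/X../XO.; (2,2)=-1→OOX/X../X.O
ply 4, X at OOX/XO./X.. | (1,2)=+1→OOX/XOX/X..*; (2,1)=-1→OOX/XO./XX.; (2,2)=-1→OOX/XO./X.X
ply 5, O at OOX/XOX/X.. | (2,1)=-1→OOX/XOX/XO.*; (2,2)=-1→OOX/XOX/X.O
ply 6, X at OOX/XOX/XO. | (2,2)=+1→OOX/XOX/XOX*
ply 7: OOX/XOX/XOX is terminal -1 (O); from O.X/.../X.. depth 6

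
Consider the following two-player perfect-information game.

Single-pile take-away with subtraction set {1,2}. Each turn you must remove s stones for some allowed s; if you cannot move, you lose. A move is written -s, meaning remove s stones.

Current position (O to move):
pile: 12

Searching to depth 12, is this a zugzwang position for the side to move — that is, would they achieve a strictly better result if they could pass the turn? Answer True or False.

zugzwang(12, O) = True

p1 O@[12]: -1[11]-1* -2[10]-1
p2 X@[11]: -1[10]-1 -2[9]+1*
p3 O@[9]: -1[8]-1* -2[7]-1
p4 X@[8]: -1[7]-1 -2[6]+1*
p5 O@[6]: -1[5]-1* -2[4]-1
p6 X@[5]: -1[4]-1 -2[3]+1*
p7 O@[3]: -1[2]-1* -2[1]-1
p8 X@[2]: -1[1]-1 -2[0]+1*
p9 O@[0] terminal -1; root [12] d12
pass branch (X moves first from the same position):
  | p1 X@[12]: -1[11]-1* -2[10]-1
  | p2 O@[11]: -1[10]-1 -2[9]+1*
  | p3 X@[9]: -1[8]-1* -2[7]-1
  | p4 O@[8]: -1[7]-1 -2[6]+1*
  | p5 X@[6]: -1[5]-1* -2[4]-1
  | p6 O@[5]: -1[4]-1 -2[3]+1*
  | p7 X@[3]: -1[2]-1* -2[1]-1
  | p8 O@[2]: -1[1]-1 -2[0]+1*
  | p9 X@[0] terminal -1; root [12] d12
O moving scores -1; O passing scores +1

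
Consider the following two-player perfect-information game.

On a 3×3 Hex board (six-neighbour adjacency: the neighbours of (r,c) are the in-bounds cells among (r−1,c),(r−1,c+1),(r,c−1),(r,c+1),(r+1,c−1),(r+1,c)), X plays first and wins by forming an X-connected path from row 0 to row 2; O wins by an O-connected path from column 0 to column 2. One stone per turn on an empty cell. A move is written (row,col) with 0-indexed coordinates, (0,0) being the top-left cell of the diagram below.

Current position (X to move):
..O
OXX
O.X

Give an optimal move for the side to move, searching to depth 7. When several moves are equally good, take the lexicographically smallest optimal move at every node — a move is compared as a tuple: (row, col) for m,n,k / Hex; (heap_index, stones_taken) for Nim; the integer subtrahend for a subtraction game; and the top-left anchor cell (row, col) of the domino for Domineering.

p1 X@[..O/OXX/O.X]: (0,0)[X.O/OXX/O.X]-1 (0,1)[.XO/OXX/O.X]+1* (2,1)[..O/OXX/OXX]-1
p2 O@[.XO/OXX/O.X] terminal -1; root [..O/OXX/O.X] d7

X's best at [..O/OXX/O.X]: (0,1)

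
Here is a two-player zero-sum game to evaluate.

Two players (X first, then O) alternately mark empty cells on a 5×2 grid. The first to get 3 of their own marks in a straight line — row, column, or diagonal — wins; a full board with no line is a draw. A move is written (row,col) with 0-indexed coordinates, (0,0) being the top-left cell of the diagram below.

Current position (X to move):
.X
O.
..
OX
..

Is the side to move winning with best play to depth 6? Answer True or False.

X winning at [.X/O./../OX/..]: False

[.X/O./../OX/..] X move#1: (0,0):-1/XX/O./../OX/.., (1,1):-1/.X/OX/../OX/.., (2,0):+0/.X/O./X./OX/..*, (2,1):-1/.X/O./.X/OX/.., (4,0):-1/.X/O./../OX/X., (4,1):-1/.X/O./../OX/.X
[.X/O./X./OX/..] O move#2: (0,0):-1/OX/O./X./OX/.., (1,1):+0/.X/OO/X./OX/..*, (2,1):+0/.X/O./XO/OX/.., (4,0):-1/.X/O./X./OX/O., (4,1):+0/.X/O./X./OX/.O
[.X/OO/X./OX/..] X move#3: (0,0):+0/XX/OO/X./OX/..*, (2,1):+0/.X/OO/XX/OX/.., (4,0):+0/.X/OO/X./OX/X., (4,1):+0/.X/OO/X./OX/.X
[XX/OO/X./OX/..] O move#4: (2,1):+0/XX/OO/XO/OX/..*, (4,0):+0/XX/OO/X./OX/O., (4,1):+0/XX/OO/X./OX/.O
[XX/OO/XO/OX/..] X move#5: (4,0):+0/XX/OO/XO/OX/X.*, (4,1):+0/XX/OO/XO/OX/.X
[XX/OO/XO/OX/X.] O move#6: (4,1):+0/XX/OO/XO/OX/XO*
[XX/OO/XO/OX/XO] end (terminal +0, X#7); searched .X/O./../OX/.. to 6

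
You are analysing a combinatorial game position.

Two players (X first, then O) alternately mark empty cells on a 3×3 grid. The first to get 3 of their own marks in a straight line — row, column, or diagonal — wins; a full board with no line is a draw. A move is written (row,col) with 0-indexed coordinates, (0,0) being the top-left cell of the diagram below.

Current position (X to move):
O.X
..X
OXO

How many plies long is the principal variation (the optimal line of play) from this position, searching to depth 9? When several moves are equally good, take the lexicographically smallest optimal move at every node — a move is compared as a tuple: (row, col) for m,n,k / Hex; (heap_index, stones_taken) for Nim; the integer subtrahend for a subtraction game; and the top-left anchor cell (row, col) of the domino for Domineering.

PV length from [O.X/..X/OXO]: 2 plies

[O.X/..X/OXO] X move#1: (0,1):-1/OXX/..X/OXO*, (1,0):-1/O.X/X.X/OXO, (1,1):-1/O.X/.XX/OXO
[OXX/..X/OXO] O move#2: (1,0):+1/OXX/O.X/OXO*, (1,1):+1/OXX/.OX/OXO
[OXX/O.X/OXO] end (terminal -1, X#3); searched O.X/..X/OXO to 9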